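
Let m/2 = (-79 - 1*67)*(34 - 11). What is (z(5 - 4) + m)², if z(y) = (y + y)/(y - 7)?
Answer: 405982201/9 ≈ 4.5109e+7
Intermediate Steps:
m = -6716 (m = 2*((-79 - 1*67)*(34 - 11)) = 2*((-79 - 67)*23) = 2*(-146*23) = 2*(-3358) = -6716)
z(y) = 2*y/(-7 + y) (z(y) = (2*y)/(-7 + y) = 2*y/(-7 + y))
(z(5 - 4) + m)² = (2*(5 - 4)/(-7 + (5 - 4)) - 6716)² = (2*1/(-7 + 1) - 6716)² = (2*1/(-6) - 6716)² = (2*1*(-⅙) - 6716)² = (-⅓ - 6716)² = (-20149/3)² = 405982201/9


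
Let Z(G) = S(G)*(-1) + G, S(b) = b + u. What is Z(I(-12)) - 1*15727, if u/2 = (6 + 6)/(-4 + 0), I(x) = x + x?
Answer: -15721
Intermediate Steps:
I(x) = 2*x
u = -6 (u = 2*((6 + 6)/(-4 + 0)) = 2*(12/(-4)) = 2*(12*(-1/4)) = 2*(-3) = -6)
S(b) = -6 + b (S(b) = b - 6 = -6 + b)
Z(G) = 6 (Z(G) = (-6 + G)*(-1) + G = (6 - G) + G = 6)
Z(I(-12)) - 1*15727 = 6 - 1*15727 = 6 - 15727 = -15721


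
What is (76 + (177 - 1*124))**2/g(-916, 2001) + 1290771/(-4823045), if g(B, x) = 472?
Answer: 79651047933/2276477240 ≈ 34.989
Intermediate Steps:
(76 + (177 - 1*124))**2/g(-916, 2001) + 1290771/(-4823045) = (76 + (177 - 1*124))**2/472 + 1290771/(-4823045) = (76 + (177 - 124))**2*(1/472) + 1290771*(-1/4823045) = (76 + 53)**2*(1/472) - 1290771/4823045 = 129**2*(1/472) - 1290771/4823045 = 16641*(1/472) - 1290771/4823045 = 16641/472 - 1290771/4823045 = 79651047933/2276477240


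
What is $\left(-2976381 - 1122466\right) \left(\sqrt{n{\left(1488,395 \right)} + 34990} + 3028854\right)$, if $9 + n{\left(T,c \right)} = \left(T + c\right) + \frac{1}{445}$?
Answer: $-12414809131338 - \frac{4098847 \sqrt{7299994045}}{445} \approx -1.2416 \cdot 10^{13}$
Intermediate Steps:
$n{\left(T,c \right)} = - \frac{4004}{445} + T + c$ ($n{\left(T,c \right)} = -9 + \left(\left(T + c\right) + \frac{1}{445}\right) = -9 + \left(\frac{1}{445} + T + c\right) = - \frac{4004}{445} + T + c$)
$\left(-2976381 - 1122466\right) \left(\sqrt{n{\left(1488,395 \right)} + 34990} + 3028854\right) = \left(-2976381 - 1122466\right) \left(\sqrt{\left(- \frac{4004}{445} + 1488 + 395\right) + 34990} + 3028854\right) = - 4098847 \left(\sqrt{\frac{833931}{445} + 34990} + 3028854\right) = - 4098847 \left(\sqrt{\frac{16404481}{445}} + 3028854\right) = - 4098847 \left(\frac{\sqrt{7299994045}}{445} + 3028854\right) = - 4098847 \left(3028854 + \frac{\sqrt{7299994045}}{445}\right) = -12414809131338 - \frac{4098847 \sqrt{7299994045}}{445}$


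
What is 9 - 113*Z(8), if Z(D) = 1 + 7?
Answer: -895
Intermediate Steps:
Z(D) = 8
9 - 113*Z(8) = 9 - 113*8 = 9 - 904 = -895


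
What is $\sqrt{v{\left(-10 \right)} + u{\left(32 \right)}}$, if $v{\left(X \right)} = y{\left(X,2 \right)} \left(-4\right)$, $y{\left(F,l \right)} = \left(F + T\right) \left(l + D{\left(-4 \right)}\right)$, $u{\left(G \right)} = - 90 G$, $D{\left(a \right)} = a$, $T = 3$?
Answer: $2 i \sqrt{734} \approx 54.185 i$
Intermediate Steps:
$y{\left(F,l \right)} = \left(-4 + l\right) \left(3 + F\right)$ ($y{\left(F,l \right)} = \left(F + 3\right) \left(l - 4\right) = \left(3 + F\right) \left(-4 + l\right) = \left(-4 + l\right) \left(3 + F\right)$)
$v{\left(X \right)} = 24 + 8 X$ ($v{\left(X \right)} = \left(-12 - 4 X + 3 \cdot 2 + X 2\right) \left(-4\right) = \left(-12 - 4 X + 6 + 2 X\right) \left(-4\right) = \left(-6 - 2 X\right) \left(-4\right) = 24 + 8 X$)
$\sqrt{v{\left(-10 \right)} + u{\left(32 \right)}} = \sqrt{\left(24 + 8 \left(-10\right)\right) - 2880} = \sqrt{\left(24 - 80\right) - 2880} = \sqrt{-56 - 2880} = \sqrt{-2936} = 2 i \sqrt{734}$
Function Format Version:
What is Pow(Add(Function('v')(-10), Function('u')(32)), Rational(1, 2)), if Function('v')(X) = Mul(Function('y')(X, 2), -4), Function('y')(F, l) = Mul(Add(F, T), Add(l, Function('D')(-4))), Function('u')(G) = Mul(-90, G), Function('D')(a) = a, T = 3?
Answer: Mul(2, I, Pow(734, Rational(1, 2))) ≈ Mul(54.185, I)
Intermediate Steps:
Function('y')(F, l) = Mul(Add(-4, l), Add(3, F)) (Function('y')(F, l) = Mul(Add(F, 3), Add(l, -4)) = Mul(Add(3, F), Add(-4, l)) = Mul(Add(-4, l), Add(3, F)))
Function('v')(X) = Add(24, Mul(8, X)) (Function('v')(X) = Mul(Add(-12, Mul(-4, X), Mul(3, 2), Mul(X, 2)), -4) = Mul(Add(-12, Mul(-4, X), 6, Mul(2, X)), -4) = Mul(Add(-6, Mul(-2, X)), -4) = Add(24, Mul(8, X)))
Pow(Add(Function('v')(-10), Function('u')(32)), Rational(1, 2)) = Pow(Add(Add(24, Mul(8, -10)), Mul(-90, 32)), Rational(1, 2)) = Pow(Add(Add(24, -80), -2880), Rational(1, 2)) = Pow(Add(-56, -2880), Rational(1, 2)) = Pow(-2936, Rational(1, 2)) = Mul(2, I, Pow(734, Rational(1, 2)))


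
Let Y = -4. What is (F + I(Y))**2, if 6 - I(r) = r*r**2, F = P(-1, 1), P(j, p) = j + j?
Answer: 4624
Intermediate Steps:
P(j, p) = 2*j
F = -2 (F = 2*(-1) = -2)
I(r) = 6 - r**3 (I(r) = 6 - r*r**2 = 6 - r**3)
(F + I(Y))**2 = (-2 + (6 - 1*(-4)**3))**2 = (-2 + (6 - 1*(-64)))**2 = (-2 + (6 + 64))**2 = (-2 + 70)**2 = 68**2 = 4624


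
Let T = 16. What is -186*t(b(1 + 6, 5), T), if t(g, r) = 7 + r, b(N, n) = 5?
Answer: -4278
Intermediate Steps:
-186*t(b(1 + 6, 5), T) = -186*(7 + 16) = -186*23 = -4278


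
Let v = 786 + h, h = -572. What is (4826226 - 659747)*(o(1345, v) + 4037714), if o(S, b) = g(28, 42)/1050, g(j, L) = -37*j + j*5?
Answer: 1261728527520794/75 ≈ 1.6823e+13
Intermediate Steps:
g(j, L) = -32*j (g(j, L) = -37*j + 5*j = -32*j)
v = 214 (v = 786 - 572 = 214)
o(S, b) = -64/75 (o(S, b) = -32*28/1050 = -896*1/1050 = -64/75)
(4826226 - 659747)*(o(1345, v) + 4037714) = (4826226 - 659747)*(-64/75 + 4037714) = 4166479*(302828486/75) = 1261728527520794/75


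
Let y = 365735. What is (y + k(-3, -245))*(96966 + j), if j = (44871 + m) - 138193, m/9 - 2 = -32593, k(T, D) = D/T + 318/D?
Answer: -15577232338760/147 ≈ -1.0597e+11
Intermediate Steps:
k(T, D) = 318/D + D/T
m = -293319 (m = 18 + 9*(-32593) = 18 - 293337 = -293319)
j = -386641 (j = (44871 - 293319) - 138193 = -248448 - 138193 = -386641)
(y + k(-3, -245))*(96966 + j) = (365735 + (318/(-245) - 245/(-3)))*(96966 - 386641) = (365735 + (318*(-1/245) - 245*(-⅓)))*(-289675) = (365735 + (-318/245 + 245/3))*(-289675) = (365735 + 59071/735)*(-289675) = (268874296/735)*(-289675) = -15577232338760/147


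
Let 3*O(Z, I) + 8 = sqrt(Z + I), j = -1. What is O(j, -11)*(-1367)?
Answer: 10936/3 - 2734*I*sqrt(3)/3 ≈ 3645.3 - 1578.5*I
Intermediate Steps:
O(Z, I) = -8/3 + sqrt(I + Z)/3 (O(Z, I) = -8/3 + sqrt(Z + I)/3 = -8/3 + sqrt(I + Z)/3)
O(j, -11)*(-1367) = (-8/3 + sqrt(-11 - 1)/3)*(-1367) = (-8/3 + sqrt(-12)/3)*(-1367) = (-8/3 + (2*I*sqrt(3))/3)*(-1367) = (-8/3 + 2*I*sqrt(3)/3)*(-1367) = 10936/3 - 2734*I*sqrt(3)/3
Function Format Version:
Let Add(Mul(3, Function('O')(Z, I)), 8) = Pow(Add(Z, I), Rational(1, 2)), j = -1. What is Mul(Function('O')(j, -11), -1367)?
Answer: Add(Rational(10936, 3), Mul(Rational(-2734, 3), I, Pow(3, Rational(1, 2)))) ≈ Add(3645.3, Mul(-1578.5, I))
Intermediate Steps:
Function('O')(Z, I) = Add(Rational(-8, 3), Mul(Rational(1, 3), Pow(Add(I, Z), Rational(1, 2)))) (Function('O')(Z, I) = Add(Rational(-8, 3), Mul(Rational(1, 3), Pow(Add(Z, I), Rational(1, 2)))) = Add(Rational(-8, 3), Mul(Rational(1, 3), Pow(Add(I, Z), Rational(1, 2)))))
Mul(Function('O')(j, -11), -1367) = Mul(Add(Rational(-8, 3), Mul(Rational(1, 3), Pow(Add(-11, -1), Rational(1, 2)))), -1367) = Mul(Add(Rational(-8, 3), Mul(Rational(1, 3), Pow(-12, Rational(1, 2)))), -1367) = Mul(Add(Rational(-8, 3), Mul(Rational(1, 3), Mul(2, I, Pow(3, Rational(1, 2))))), -1367) = Mul(Add(Rational(-8, 3), Mul(Rational(2, 3), I, Pow(3, Rational(1, 2)))), -1367) = Add(Rational(10936, 3), Mul(Rational(-2734, 3), I, Pow(3, Rational(1, 2))))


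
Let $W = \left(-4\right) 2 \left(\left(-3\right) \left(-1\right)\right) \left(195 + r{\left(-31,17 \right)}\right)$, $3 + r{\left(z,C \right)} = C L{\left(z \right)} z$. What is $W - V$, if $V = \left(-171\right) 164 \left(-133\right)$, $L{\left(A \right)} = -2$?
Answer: $-3759756$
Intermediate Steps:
$V = 3729852$ ($V = \left(-28044\right) \left(-133\right) = 3729852$)
$r{\left(z,C \right)} = -3 - 2 C z$ ($r{\left(z,C \right)} = -3 + C \left(-2\right) z = -3 + - 2 C z = -3 - 2 C z$)
$W = -29904$ ($W = \left(-4\right) 2 \left(\left(-3\right) \left(-1\right)\right) \left(195 - \left(3 + 34 \left(-31\right)\right)\right) = \left(-8\right) 3 \left(195 + \left(-3 + 1054\right)\right) = - 24 \left(195 + 1051\right) = \left(-24\right) 1246 = -29904$)
$W - V = -29904 - 3729852 = -3759756$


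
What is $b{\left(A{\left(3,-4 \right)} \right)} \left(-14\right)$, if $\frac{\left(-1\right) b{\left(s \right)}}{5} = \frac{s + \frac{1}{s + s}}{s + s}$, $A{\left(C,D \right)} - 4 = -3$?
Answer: $\frac{105}{2} \approx 52.5$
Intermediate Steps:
$A{\left(C,D \right)} = 1$ ($A{\left(C,D \right)} = 4 - 3 = 1$)
$b{\left(s \right)} = - \frac{5 \left(s + \frac{1}{2 s}\right)}{2 s}$ ($b{\left(s \right)} = - 5 \frac{s + \frac{1}{s + s}}{s + s} = - 5 \frac{s + \frac{1}{2 s}}{2 s} = - \frac{5 \left(s + \frac{1}{2 s}\right)}{2 s}$)
$b{\left(A{\left(3,-4 \right)} \right)} \left(-14\right) = \left(- \frac{5}{2} - \frac{5}{4 \cdot 1}\right) \left(-14\right) = \left(- \frac{5}{2} - \frac{5}{4}\right) \left(-14\right) = \left(- \frac{15}{4}\right) \left(-14\right) = \frac{105}{2}$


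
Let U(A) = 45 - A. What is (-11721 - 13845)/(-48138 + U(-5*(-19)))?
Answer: 12783/24094 ≈ 0.53055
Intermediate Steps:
(-11721 - 13845)/(-48138 + U(-5*(-19))) = (-11721 - 13845)/(-48138 + (45 - (-5)*(-19))) = -25566/(-48138 + (45 - 1*95)) = -25566/(-48138 + (45 - 95)) = -25566/(-48138 - 50) = -25566/(-48188) = -25566*(-1/48188) = 12783/24094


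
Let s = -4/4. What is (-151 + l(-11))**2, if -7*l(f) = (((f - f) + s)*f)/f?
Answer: 1115136/49 ≈ 22758.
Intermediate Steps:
s = -1 (s = -4*1/4 = -1)
l(f) = 1/7 (l(f) = -((f - f) - 1)*f/(7*f) = -(0 - 1)*f/(7*f) = -(-f)/(7*f) = -1/7*(-1) = 1/7)
(-151 + l(-11))**2 = (-151 + 1/7)**2 = (-1056/7)**2 = 1115136/49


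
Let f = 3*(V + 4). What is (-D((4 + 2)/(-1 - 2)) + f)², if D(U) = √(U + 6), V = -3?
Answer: 1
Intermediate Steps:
f = 3 (f = 3*(-3 + 4) = 3*1 = 3)
D(U) = √(6 + U)
(-D((4 + 2)/(-1 - 2)) + f)² = (-√(6 + (4 + 2)/(-1 - 2)) + 3)² = (-√(6 + 6/(-3)) + 3)² = (-√(6 + 6*(-⅓)) + 3)² = (-√(6 - 2) + 3)² = (-√4 + 3)² = (-1*2 + 3)² = (-2 + 3)² = 1² = 1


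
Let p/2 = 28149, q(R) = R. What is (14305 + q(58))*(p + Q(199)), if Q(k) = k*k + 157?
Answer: 1379652328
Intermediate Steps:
Q(k) = 157 + k**2 (Q(k) = k**2 + 157 = 157 + k**2)
p = 56298 (p = 2*28149 = 56298)
(14305 + q(58))*(p + Q(199)) = (14305 + 58)*(56298 + (157 + 199**2)) = 14363*(56298 + (157 + 39601)) = 14363*(56298 + 39758) = 14363*96056 = 1379652328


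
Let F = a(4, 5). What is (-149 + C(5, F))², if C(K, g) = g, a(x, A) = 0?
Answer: 22201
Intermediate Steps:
F = 0
(-149 + C(5, F))² = (-149 + 0)² = (-149)² = 22201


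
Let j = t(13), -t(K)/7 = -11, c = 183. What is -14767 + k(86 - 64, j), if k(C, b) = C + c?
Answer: -14562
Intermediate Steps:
t(K) = 77 (t(K) = -7*(-11) = 77)
j = 77
k(C, b) = 183 + C (k(C, b) = C + 183 = 183 + C)
-14767 + k(86 - 64, j) = -14767 + (183 + (86 - 64)) = -14767 + (183 + 22) = -14767 + 205 = -14562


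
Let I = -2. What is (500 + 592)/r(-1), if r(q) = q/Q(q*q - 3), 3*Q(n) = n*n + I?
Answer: -728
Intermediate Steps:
Q(n) = -⅔ + n²/3 (Q(n) = (n*n - 2)/3 = (n² - 2)/3 = (-2 + n²)/3 = -⅔ + n²/3)
r(q) = q/(-⅔ + (-3 + q²)²/3) (r(q) = q/(-⅔ + (q*q - 3)²/3) = q/(-⅔ + (q² - 3)²/3) = q/(-⅔ + (-3 + q²)²/3))
(500 + 592)/r(-1) = (500 + 592)/((3*(-1)/(-2 + (-3 + (-1)²)²))) = 1092/((3*(-1)/(-2 + (-3 + 1)²))) = 1092/((3*(-1)/(-2 + (-2)²))) = 1092/((3*(-1)/(-2 + 4))) = 1092/((3*(-1)/2)) = 1092/((3*(-1)*(½))) = 1092/(-3/2) = 1092*(-⅔) = -728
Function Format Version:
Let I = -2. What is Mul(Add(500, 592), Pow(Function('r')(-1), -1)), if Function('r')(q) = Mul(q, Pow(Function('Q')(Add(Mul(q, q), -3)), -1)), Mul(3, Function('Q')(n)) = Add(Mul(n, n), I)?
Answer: -728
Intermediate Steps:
Function('Q')(n) = Add(Rational(-2, 3), Mul(Rational(1, 3), Pow(n, 2))) (Function('Q')(n) = Mul(Rational(1, 3), Add(Mul(n, n), -2)) = Mul(Rational(1, 3), Add(Pow(n, 2), -2)) = Mul(Rational(1, 3), Add(-2, Pow(n, 2))) = Add(Rational(-2, 3), Mul(Rational(1, 3), Pow(n, 2))))
Function('r')(q) = Mul(q, Pow(Add(Rational(-2, 3), Mul(Rational(1, 3), Pow(Add(-3, Pow(q, 2)), 2))), -1)) (Function('r')(q) = Mul(q, Pow(Add(Rational(-2, 3), Mul(Rational(1, 3), Pow(Add(Mul(q, q), -3), 2))), -1)) = Mul(q, Pow(Add(Rational(-2, 3), Mul(Rational(1, 3), Pow(Add(Pow(q, 2), -3), 2))), -1)) = Mul(q, Pow(Add(Rational(-2, 3), Mul(Rational(1, 3), Pow(Add(-3, Pow(q, 2)), 2))), -1)))
Mul(Add(500, 592), Pow(Function('r')(-1), -1)) = Mul(Add(500, 592), Pow(Mul(3, -1, Pow(Add(-2, Pow(Add(-3, Pow(-1, 2)), 2)), -1)), -1)) = Mul(1092, Pow(Mul(3, -1, Pow(Add(-2, Pow(Add(-3, 1), 2)), -1)), -1)) = Mul(1092, Pow(Mul(3, -1, Pow(Add(-2, Pow(-2, 2)), -1)), -1)) = Mul(1092, Pow(Mul(3, -1, Pow(Add(-2, 4), -1)), -1)) = Mul(1092, Pow(Mul(3, -1, Pow(2, -1)), -1)) = Mul(1092, Pow(Mul(3, -1, Rational(1, 2)), -1)) = Mul(1092, Pow(Rational(-3, 2), -1)) = Mul(1092, Rational(-2, 3)) = -728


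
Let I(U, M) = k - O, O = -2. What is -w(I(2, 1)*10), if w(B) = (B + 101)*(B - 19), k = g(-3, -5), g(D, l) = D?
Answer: 2639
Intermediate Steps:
k = -3
I(U, M) = -1 (I(U, M) = -3 - 1*(-2) = -3 + 2 = -1)
w(B) = (-19 + B)*(101 + B) (w(B) = (101 + B)*(-19 + B) = (-19 + B)*(101 + B))
-w(I(2, 1)*10) = -(-1919 + (-1*10)² + 82*(-1*10)) = -(-1919 + (-10)² + 82*(-10)) = -(-1919 + 100 - 820) = -1*(-2639) = 2639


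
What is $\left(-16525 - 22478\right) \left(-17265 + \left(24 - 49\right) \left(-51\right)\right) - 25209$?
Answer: $623632761$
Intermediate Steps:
$\left(-16525 - 22478\right) \left(-17265 + \left(24 - 49\right) \left(-51\right)\right) - 25209 = - 39003 \left(-17265 - -1275\right) - 25209 = - 39003 \left(-17265 + 1275\right) - 25209 = \left(-39003\right) \left(-15990\right) - 25209 = 623657970 - 25209 = 623632761$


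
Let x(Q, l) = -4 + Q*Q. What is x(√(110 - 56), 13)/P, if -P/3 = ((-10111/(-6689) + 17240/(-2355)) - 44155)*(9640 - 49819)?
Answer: -26254325/2795041444091322 ≈ -9.3932e-9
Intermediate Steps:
x(Q, l) = -4 + Q²
P = -5590082888182644/1050173 (P = -3*((-10111/(-6689) + 17240/(-2355)) - 44155)*(9640 - 49819) = -3*((-10111*(-1/6689) + 17240*(-1/2355)) - 44155)*(-40179) = -3*((10111/6689 - 3448/471) - 44155)*(-40179) = -3*(-18301391/3150519 - 44155)*(-40179) = -(-139129467836)*(-40179)/1050173 = -3*1863360962727548/1050173 = -5590082888182644/1050173 ≈ -5.3230e+9)
x(√(110 - 56), 13)/P = (-4 + (√(110 - 56))²)/(-5590082888182644/1050173) = (-4 + (√54)²)*(-1050173/5590082888182644) = (-4 + (3*√6)²)*(-1050173/5590082888182644) = (-4 + 54)*(-1050173/5590082888182644) = 50*(-1050173/5590082888182644) = -26254325/2795041444091322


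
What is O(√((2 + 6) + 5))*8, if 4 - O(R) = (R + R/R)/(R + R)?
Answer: 28 - 4*√13/13 ≈ 26.891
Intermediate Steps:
O(R) = 4 - (1 + R)/(2*R) (O(R) = 4 - (R + R/R)/(R + R) = 4 - (R + 1)/(2*R) = 4 - (1 + R)*1/(2*R) = 4 - (1 + R)/(2*R))
O(√((2 + 6) + 5))*8 = ((-1 + 7*√((2 + 6) + 5))/(2*(√((2 + 6) + 5))))*8 = ((-1 + 7*√(8 + 5))/(2*(√(8 + 5))))*8 = ((-1 + 7*√13)/(2*(√13)))*8 = ((√13/13)*(-1 + 7*√13)/2)*8 = (√13*(-1 + 7*√13)/26)*8 = 4*√13*(-1 + 7*√13)/13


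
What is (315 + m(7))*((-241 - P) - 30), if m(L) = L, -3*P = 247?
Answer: -182252/3 ≈ -60751.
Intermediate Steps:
P = -247/3 (P = -⅓*247 = -247/3 ≈ -82.333)
(315 + m(7))*((-241 - P) - 30) = (315 + 7)*((-241 - 1*(-247/3)) - 30) = 322*((-241 + 247/3) - 30) = 322*(-476/3 - 30) = 322*(-566/3) = -182252/3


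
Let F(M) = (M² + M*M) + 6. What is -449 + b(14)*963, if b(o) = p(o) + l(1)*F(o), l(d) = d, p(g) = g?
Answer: 396307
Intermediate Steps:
F(M) = 6 + 2*M² (F(M) = (M² + M²) + 6 = 2*M² + 6 = 6 + 2*M²)
b(o) = 6 + o + 2*o² (b(o) = o + 1*(6 + 2*o²) = o + (6 + 2*o²) = 6 + o + 2*o²)
-449 + b(14)*963 = -449 + (6 + 14 + 2*14²)*963 = -449 + (6 + 14 + 2*196)*963 = -449 + (6 + 14 + 392)*963 = -449 + 412*963 = -449 + 396756 = 396307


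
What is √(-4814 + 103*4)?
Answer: I*√4402 ≈ 66.348*I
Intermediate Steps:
√(-4814 + 103*4) = √(-4814 + 412) = √(-4402) = I*√4402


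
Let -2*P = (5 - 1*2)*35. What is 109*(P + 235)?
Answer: 39785/2 ≈ 19893.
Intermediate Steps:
P = -105/2 (P = -(5 - 1*2)*35/2 = -(5 - 2)*35/2 = -3*35/2 = -½*105 = -105/2 ≈ -52.500)
109*(P + 235) = 109*(-105/2 + 235) = 109*(365/2) = 39785/2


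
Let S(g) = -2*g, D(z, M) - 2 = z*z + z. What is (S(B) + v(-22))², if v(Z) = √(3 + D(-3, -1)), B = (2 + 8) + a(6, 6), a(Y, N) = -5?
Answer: (10 - √11)² ≈ 44.667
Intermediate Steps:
B = 5 (B = (2 + 8) - 5 = 10 - 5 = 5)
D(z, M) = 2 + z + z² (D(z, M) = 2 + (z*z + z) = 2 + (z² + z) = 2 + (z + z²) = 2 + z + z²)
v(Z) = √11 (v(Z) = √(3 + (2 - 3 + (-3)²)) = √(3 + (2 - 3 + 9)) = √(3 + 8) = √11)
(S(B) + v(-22))² = (-2*5 + √11)² = (-10 + √11)²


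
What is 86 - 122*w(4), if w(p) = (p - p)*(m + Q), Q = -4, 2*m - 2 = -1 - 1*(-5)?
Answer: 86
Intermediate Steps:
m = 3 (m = 1 + (-1 - 1*(-5))/2 = 1 + (-1 + 5)/2 = 1 + (1/2)*4 = 1 + 2 = 3)
w(p) = 0 (w(p) = (p - p)*(3 - 4) = 0*(-1) = 0)
86 - 122*w(4) = 86 - 122*0 = 86 + 0 = 86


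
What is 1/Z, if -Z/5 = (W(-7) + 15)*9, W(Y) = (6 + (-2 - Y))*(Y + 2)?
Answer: 1/1800 ≈ 0.00055556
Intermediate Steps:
W(Y) = (2 + Y)*(4 - Y) (W(Y) = (4 - Y)*(2 + Y) = (2 + Y)*(4 - Y))
Z = 1800 (Z = -5*((8 - 1*(-7)**2 + 2*(-7)) + 15)*9 = -5*((8 - 1*49 - 14) + 15)*9 = -5*((8 - 49 - 14) + 15)*9 = -5*(-55 + 15)*9 = -(-200)*9 = -5*(-360) = 1800)
1/Z = 1/1800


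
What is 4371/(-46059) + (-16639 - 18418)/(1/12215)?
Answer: -6574480929472/15353 ≈ -4.2822e+8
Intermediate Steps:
4371/(-46059) + (-16639 - 18418)/(1/12215) = 4371*(-1/46059) - 35057/1/12215 = -1457/15353 - 35057*12215 = -1457/15353 - 428221255 = -6574480929472/15353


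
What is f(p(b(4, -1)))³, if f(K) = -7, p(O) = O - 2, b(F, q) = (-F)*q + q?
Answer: -343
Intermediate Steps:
b(F, q) = q - F*q (b(F, q) = -F*q + q = q - F*q)
p(O) = -2 + O
f(p(b(4, -1)))³ = (-7)³ = -343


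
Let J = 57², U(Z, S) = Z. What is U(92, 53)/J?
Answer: 92/3249 ≈ 0.028316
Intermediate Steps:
J = 3249
U(92, 53)/J = 92/3249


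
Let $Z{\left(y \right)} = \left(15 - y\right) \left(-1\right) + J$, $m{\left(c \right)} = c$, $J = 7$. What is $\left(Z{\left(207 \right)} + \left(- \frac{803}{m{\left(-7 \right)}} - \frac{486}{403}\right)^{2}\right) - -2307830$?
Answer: $\frac{18469921934038}{7958041} \approx 2.3209 \cdot 10^{6}$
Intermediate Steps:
$Z{\left(y \right)} = -8 + y$ ($Z{\left(y \right)} = \left(15 - y\right) \left(-1\right) + 7 = \left(-15 + y\right) + 7 = -8 + y$)
$\left(Z{\left(207 \right)} + \left(- \frac{803}{m{\left(-7 \right)}} - \frac{486}{403}\right)^{2}\right) - -2307830 = \left(\left(-8 + 207\right) + \left(- \frac{803}{-7} - \frac{486}{403}\right)^{2}\right) - -2307830 = \left(199 + \left(\left(-803\right) \left(- \frac{1}{7}\right) - \frac{486}{403}\right)^{2}\right) + 2307830 = \left(199 + \left(\frac{803}{7} - \frac{486}{403}\right)^{2}\right) + 2307830 = \left(199 + \left(\frac{320207}{2821}\right)^{2}\right) + 2307830 = \left(199 + \frac{102532522849}{7958041}\right) + 2307830 = \frac{104116173008}{7958041} + 2307830 = \frac{18469921934038}{7958041}$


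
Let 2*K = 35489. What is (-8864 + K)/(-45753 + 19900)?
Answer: -17761/51706 ≈ -0.34350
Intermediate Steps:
K = 35489/2 (K = (1/2)*35489 = 35489/2 ≈ 17745.)
(-8864 + K)/(-45753 + 19900) = (-8864 + 35489/2)/(-45753 + 19900) = (17761/2)/(-25853) = (17761/2)*(-1/25853) = -17761/51706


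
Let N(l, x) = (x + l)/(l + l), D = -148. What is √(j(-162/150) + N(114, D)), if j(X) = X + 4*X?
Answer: I*√1802910/570 ≈ 2.3557*I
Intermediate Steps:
j(X) = 5*X
N(l, x) = (l + x)/(2*l) (N(l, x) = (l + x)/((2*l)) = (l + x)*(1/(2*l)) = (l + x)/(2*l))
√(j(-162/150) + N(114, D)) = √(5*(-162/150) + (½)*(114 - 148)/114) = √(5*(-162*1/150) + (½)*(1/114)*(-34)) = √(5*(-27/25) - 17/114) = √(-27/5 - 17/114) = √(-3163/570) = I*√1802910/570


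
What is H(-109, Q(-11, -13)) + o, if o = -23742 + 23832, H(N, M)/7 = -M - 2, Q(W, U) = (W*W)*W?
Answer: 9393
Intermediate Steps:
Q(W, U) = W³ (Q(W, U) = W²*W = W³)
H(N, M) = -14 - 7*M (H(N, M) = 7*(-M - 2) = 7*(-2 - M) = -14 - 7*M)
o = 90
H(-109, Q(-11, -13)) + o = (-14 - 7*(-11)³) + 90 = (-14 - 7*(-1331)) + 90 = (-14 + 9317) + 90 = 9303 + 90 = 9393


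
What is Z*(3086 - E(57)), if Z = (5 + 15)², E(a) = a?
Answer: 1211600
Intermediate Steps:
Z = 400 (Z = 20² = 400)
Z*(3086 - E(57)) = 400*(3086 - 1*57) = 400*(3086 - 57) = 400*3029 = 1211600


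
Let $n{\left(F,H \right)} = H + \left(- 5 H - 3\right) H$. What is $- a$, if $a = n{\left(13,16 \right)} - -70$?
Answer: $1242$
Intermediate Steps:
$n{\left(F,H \right)} = H + H \left(-3 - 5 H\right)$ ($n{\left(F,H \right)} = H + \left(-3 - 5 H\right) H = H + H \left(-3 - 5 H\right)$)
$a = -1242$ ($a = \left(-1\right) 16 \left(2 + 5 \cdot 16\right) - -70 = \left(-1\right) 16 \left(2 + 80\right) + 70 = \left(-1\right) 16 \cdot 82 + 70 = -1312 + 70 = -1242$)
$- a = \left(-1\right) \left(-1242\right) = 1242$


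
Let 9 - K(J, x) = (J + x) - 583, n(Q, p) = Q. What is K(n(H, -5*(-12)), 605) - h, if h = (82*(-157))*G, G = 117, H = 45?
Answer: 1506200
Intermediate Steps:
K(J, x) = 592 - J - x (K(J, x) = 9 - ((J + x) - 583) = 9 - (-583 + J + x) = 9 + (583 - J - x) = 592 - J - x)
h = -1506258 (h = (82*(-157))*117 = -12874*117 = -1506258)
K(n(H, -5*(-12)), 605) - h = (592 - 1*45 - 1*605) - 1*(-1506258) = (592 - 45 - 605) + 1506258 = -58 + 1506258 = 1506200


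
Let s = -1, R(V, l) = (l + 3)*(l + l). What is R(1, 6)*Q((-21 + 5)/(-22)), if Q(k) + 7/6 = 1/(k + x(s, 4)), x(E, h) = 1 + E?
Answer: 45/2 ≈ 22.500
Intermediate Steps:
R(V, l) = 2*l*(3 + l) (R(V, l) = (3 + l)*(2*l) = 2*l*(3 + l))
Q(k) = -7/6 + 1/k (Q(k) = -7/6 + 1/(k + (1 - 1)) = -7/6 + 1/(k + 0) = -7/6 + 1/k)
R(1, 6)*Q((-21 + 5)/(-22)) = (2*6*(3 + 6))*(-7/6 + 1/((-21 + 5)/(-22))) = (2*6*9)*(-7/6 + 1/(-16*(-1/22))) = 108*(-7/6 + 1/(8/11)) = 108*(-7/6 + 11/8) = 108*(5/24) = 45/2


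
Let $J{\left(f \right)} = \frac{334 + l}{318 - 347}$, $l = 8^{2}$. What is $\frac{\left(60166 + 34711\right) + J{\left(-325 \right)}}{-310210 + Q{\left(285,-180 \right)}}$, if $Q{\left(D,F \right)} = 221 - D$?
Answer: $- \frac{2751035}{8997946} \approx -0.30574$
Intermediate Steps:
$l = 64$
$J{\left(f \right)} = - \frac{398}{29}$ ($J{\left(f \right)} = \frac{334 + 64}{318 - 347} = \frac{398}{-29} = 398 \left(- \frac{1}{29}\right) = - \frac{398}{29}$)
$\frac{\left(60166 + 34711\right) + J{\left(-325 \right)}}{-310210 + Q{\left(285,-180 \right)}} = \frac{\left(60166 + 34711\right) - \frac{398}{29}}{-310210 + \left(221 - 285\right)} = \frac{94877 - \frac{398}{29}}{-310210 + \left(221 - 285\right)} = \frac{2751035}{29 \left(-310210 - 64\right)} = \frac{2751035}{29 \left(-310274\right)} = \frac{2751035}{29} \left(- \frac{1}{310274}\right) = - \frac{2751035}{8997946}$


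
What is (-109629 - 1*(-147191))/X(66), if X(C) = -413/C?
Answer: -354156/59 ≈ -6002.6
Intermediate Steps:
(-109629 - 1*(-147191))/X(66) = (-109629 - 1*(-147191))/((-413/66)) = (-109629 + 147191)/((-413*1/66)) = 37562/(-413/66) = 37562*(-66/413) = -354156/59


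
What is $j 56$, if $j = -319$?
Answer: $-17864$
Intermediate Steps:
$j 56 = \left(-319\right) 56 = -17864$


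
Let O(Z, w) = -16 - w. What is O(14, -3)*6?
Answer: -78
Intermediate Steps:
O(14, -3)*6 = (-16 - 1*(-3))*6 = (-16 + 3)*6 = -13*6 = -78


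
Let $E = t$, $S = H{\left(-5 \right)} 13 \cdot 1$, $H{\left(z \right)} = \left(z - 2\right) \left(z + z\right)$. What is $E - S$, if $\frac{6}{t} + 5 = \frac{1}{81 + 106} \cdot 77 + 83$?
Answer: $- \frac{1212928}{1333} \approx -909.92$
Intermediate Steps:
$H{\left(z \right)} = 2 z \left(-2 + z\right)$ ($H{\left(z \right)} = \left(-2 + z\right) 2 z = 2 z \left(-2 + z\right)$)
$t = \frac{102}{1333}$ ($t = \frac{6}{-5 + \left(\frac{1}{81 + 106} \cdot 77 + 83\right)} = \frac{6}{-5 + \left(\frac{1}{187} \cdot 77 + 83\right)} = \frac{6}{-5 + \left(\frac{7}{17} + 83\right)} = \frac{6}{-5 + \frac{1418}{17}} = \frac{6}{\frac{1333}{17}} = 6 \cdot \frac{17}{1333} = \frac{102}{1333} \approx 0.076519$)
$S = 910$ ($S = 2 \left(-5\right) \left(-2 - 5\right) 13 \cdot 1 = 2 \left(-5\right) \left(-7\right) 13 \cdot 1 = 70 \cdot 13 \cdot 1 = 910 \cdot 1 = 910$)
$E = \frac{102}{1333} \approx 0.076519$
$E - S = \frac{102}{1333} - 910 = - \frac{1212928}{1333}$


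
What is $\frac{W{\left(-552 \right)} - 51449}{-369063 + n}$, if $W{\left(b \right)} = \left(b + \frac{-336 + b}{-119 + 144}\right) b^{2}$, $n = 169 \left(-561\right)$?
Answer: $\frac{4476778577}{11596800} \approx 386.04$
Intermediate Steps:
$n = -94809$
$W{\left(b \right)} = b^{2} \left(- \frac{336}{25} + \frac{26 b}{25}\right)$ ($W{\left(b \right)} = \left(b + \frac{-336 + b}{25}\right) b^{2} = \left(b + \left(-336 + b\right) \frac{1}{25}\right) b^{2} = \left(b + \left(- \frac{336}{25} + \frac{b}{25}\right)\right) b^{2} = \left(- \frac{336}{25} + \frac{26 b}{25}\right) b^{2} = b^{2} \left(- \frac{336}{25} + \frac{26 b}{25}\right)$)
$\frac{W{\left(-552 \right)} - 51449}{-369063 + n} = \frac{\frac{2 \left(-552\right)^{2} \left(-168 + 13 \left(-552\right)\right)}{25} - 51449}{-369063 - 94809} = \frac{\frac{2}{25} \cdot 304704 \left(-168 - 7176\right) - 51449}{-463872} = \left(\frac{2}{25} \cdot 304704 \left(-7344\right) - 51449\right) \left(- \frac{1}{463872}\right) = \left(- \frac{4475492352}{25} - 51449\right) \left(- \frac{1}{463872}\right) = \left(- \frac{4476778577}{25}\right) \left(- \frac{1}{463872}\right) = \frac{4476778577}{11596800}$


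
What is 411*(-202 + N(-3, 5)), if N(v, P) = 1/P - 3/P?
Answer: -415932/5 ≈ -83186.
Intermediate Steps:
N(v, P) = -2/P (N(v, P) = 1/P - 3/P = -2/P)
411*(-202 + N(-3, 5)) = 411*(-202 - 2/5) = 411*(-1012/5) = -415932/5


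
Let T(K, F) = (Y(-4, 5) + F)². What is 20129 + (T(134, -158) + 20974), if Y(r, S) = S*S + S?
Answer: 57487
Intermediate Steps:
Y(r, S) = S + S² (Y(r, S) = S² + S = S + S²)
T(K, F) = (30 + F)² (T(K, F) = (5*(1 + 5) + F)² = (5*6 + F)² = (30 + F)²)
20129 + (T(134, -158) + 20974) = 20129 + ((30 - 158)² + 20974) = 20129 + ((-128)² + 20974) = 20129 + (16384 + 20974) = 20129 + 37358 = 57487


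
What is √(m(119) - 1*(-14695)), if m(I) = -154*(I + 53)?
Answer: I*√11793 ≈ 108.6*I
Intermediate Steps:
m(I) = -8162 - 154*I (m(I) = -154*(53 + I) = -8162 - 154*I)
√(m(119) - 1*(-14695)) = √((-8162 - 154*119) - 1*(-14695)) = √((-8162 - 18326) + 14695) = √(-26488 + 14695) = √(-11793) = I*√11793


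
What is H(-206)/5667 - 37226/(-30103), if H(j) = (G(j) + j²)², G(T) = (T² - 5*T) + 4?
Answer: 222155559645850/170593701 ≈ 1.3023e+6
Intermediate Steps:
G(T) = 4 + T² - 5*T
H(j) = (4 - 5*j + 2*j²)² (H(j) = ((4 + j² - 5*j) + j²)² = (4 - 5*j + 2*j²)²)
H(-206)/5667 - 37226/(-30103) = (4 - 5*(-206) + 2*(-206)²)²/5667 - 37226/(-30103) = (4 + 1030 + 2*42436)²*(1/5667) - 37226*(-1/30103) = (4 + 1030 + 84872)²*(1/5667) + 37226/30103 = 85906²*(1/5667) + 37226/30103 = 7379840836*(1/5667) + 37226/30103 = 7379840836/5667 + 37226/30103 = 222155559645850/170593701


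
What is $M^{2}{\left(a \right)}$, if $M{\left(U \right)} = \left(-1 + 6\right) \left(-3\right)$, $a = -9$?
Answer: $225$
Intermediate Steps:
$M{\left(U \right)} = -15$ ($M{\left(U \right)} = 5 \left(-3\right) = -15$)
$M^{2}{\left(a \right)} = \left(-15\right)^{2} = 225$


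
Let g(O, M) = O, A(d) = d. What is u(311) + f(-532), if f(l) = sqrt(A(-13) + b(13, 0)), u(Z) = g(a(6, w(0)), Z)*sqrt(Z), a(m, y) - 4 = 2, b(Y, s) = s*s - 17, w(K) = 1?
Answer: 6*sqrt(311) + I*sqrt(30) ≈ 105.81 + 5.4772*I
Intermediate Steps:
b(Y, s) = -17 + s**2 (b(Y, s) = s**2 - 17 = -17 + s**2)
a(m, y) = 6 (a(m, y) = 4 + 2 = 6)
u(Z) = 6*sqrt(Z)
f(l) = I*sqrt(30) (f(l) = sqrt(-13 + (-17 + 0**2)) = sqrt(-13 + (-17 + 0)) = sqrt(-13 - 17) = sqrt(-30) = I*sqrt(30))
u(311) + f(-532) = 6*sqrt(311) + I*sqrt(30)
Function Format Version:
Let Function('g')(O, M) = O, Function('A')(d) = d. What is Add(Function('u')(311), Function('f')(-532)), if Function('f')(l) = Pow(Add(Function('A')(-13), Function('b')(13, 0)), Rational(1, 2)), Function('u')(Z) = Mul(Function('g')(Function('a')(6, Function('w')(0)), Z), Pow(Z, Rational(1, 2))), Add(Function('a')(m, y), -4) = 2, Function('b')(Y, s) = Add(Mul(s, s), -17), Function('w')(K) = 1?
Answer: Add(Mul(6, Pow(311, Rational(1, 2))), Mul(I, Pow(30, Rational(1, 2)))) ≈ Add(105.81, Mul(5.4772, I))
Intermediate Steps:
Function('b')(Y, s) = Add(-17, Pow(s, 2)) (Function('b')(Y, s) = Add(Pow(s, 2), -17) = Add(-17, Pow(s, 2)))
Function('a')(m, y) = 6 (Function('a')(m, y) = Add(4, 2) = 6)
Function('u')(Z) = Mul(6, Pow(Z, Rational(1, 2)))
Function('f')(l) = Mul(I, Pow(30, Rational(1, 2))) (Function('f')(l) = Pow(Add(-13, Add(-17, Pow(0, 2))), Rational(1, 2)) = Pow(Add(-13, Add(-17, 0)), Rational(1, 2)) = Pow(Add(-13, -17), Rational(1, 2)) = Pow(-30, Rational(1, 2)) = Mul(I, Pow(30, Rational(1, 2))))
Add(Function('u')(311), Function('f')(-532)) = Add(Mul(6, Pow(311, Rational(1, 2))), Mul(I, Pow(30, Rational(1, 2))))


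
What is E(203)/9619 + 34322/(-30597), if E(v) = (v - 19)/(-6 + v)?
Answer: -65032603798/57979570971 ≈ -1.1216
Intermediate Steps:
E(v) = (-19 + v)/(-6 + v)
E(203)/9619 + 34322/(-30597) = ((-19 + 203)/(-6 + 203))/9619 + 34322/(-30597) = (184/197)*(1/9619) + 34322*(-1/30597) = ((1/197)*184)*(1/9619) - 34322/30597 = (184/197)*(1/9619) - 34322/30597 = 184/1894943 - 34322/30597 = -65032603798/57979570971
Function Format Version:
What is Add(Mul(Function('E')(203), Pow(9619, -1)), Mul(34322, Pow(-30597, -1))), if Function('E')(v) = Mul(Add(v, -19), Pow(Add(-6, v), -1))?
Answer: Rational(-65032603798, 57979570971) ≈ -1.1216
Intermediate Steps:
Function('E')(v) = Mul(Pow(Add(-6, v), -1), Add(-19, v)) (Function('E')(v) = Mul(Add(-19, v), Pow(Add(-6, v), -1)) = Mul(Pow(Add(-6, v), -1), Add(-19, v)))
Add(Mul(Function('E')(203), Pow(9619, -1)), Mul(34322, Pow(-30597, -1))) = Add(Mul(Mul(Pow(Add(-6, 203), -1), Add(-19, 203)), Pow(9619, -1)), Mul(34322, Pow(-30597, -1))) = Add(Mul(Mul(Pow(197, -1), 184), Rational(1, 9619)), Mul(34322, Rational(-1, 30597))) = Add(Mul(Mul(Rational(1, 197), 184), Rational(1, 9619)), Rational(-34322, 30597)) = Add(Mul(Rational(184, 197), Rational(1, 9619)), Rational(-34322, 30597)) = Add(Rational(184, 1894943), Rational(-34322, 30597)) = Rational(-65032603798, 57979570971)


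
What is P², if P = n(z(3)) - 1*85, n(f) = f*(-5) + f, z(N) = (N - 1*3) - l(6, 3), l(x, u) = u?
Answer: 5329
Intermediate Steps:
z(N) = -6 + N (z(N) = (N - 1*3) - 1*3 = (N - 3) - 3 = (-3 + N) - 3 = -6 + N)
n(f) = -4*f (n(f) = -5*f + f = -4*f)
P = -73 (P = -4*(-6 + 3) - 1*85 = -4*(-3) - 85 = 12 - 85 = -73)
P² = (-73)² = 5329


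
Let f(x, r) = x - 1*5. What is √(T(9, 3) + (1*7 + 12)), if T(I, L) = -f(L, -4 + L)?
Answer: √21 ≈ 4.5826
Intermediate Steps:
f(x, r) = -5 + x (f(x, r) = x - 5 = -5 + x)
T(I, L) = 5 - L (T(I, L) = -(-5 + L) = 5 - L)
√(T(9, 3) + (1*7 + 12)) = √((5 - 1*3) + (1*7 + 12)) = √((5 - 3) + (7 + 12)) = √(2 + 19) = √21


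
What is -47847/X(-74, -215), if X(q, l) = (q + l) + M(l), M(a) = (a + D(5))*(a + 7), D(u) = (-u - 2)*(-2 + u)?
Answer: -47847/48799 ≈ -0.98049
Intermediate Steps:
D(u) = (-2 + u)*(-2 - u) (D(u) = (-2 - u)*(-2 + u) = (-2 + u)*(-2 - u))
M(a) = (-21 + a)*(7 + a) (M(a) = (a + (4 - 1*5²))*(a + 7) = (a + (4 - 1*25))*(7 + a) = (a + (4 - 25))*(7 + a) = (a - 21)*(7 + a) = (-21 + a)*(7 + a))
X(q, l) = -147 + q + l² - 13*l (X(q, l) = (q + l) + (-147 + l² - 14*l) = (l + q) + (-147 + l² - 14*l) = -147 + q + l² - 13*l)
-47847/X(-74, -215) = -47847/(-147 - 74 + (-215)² - 13*(-215)) = -47847/(-147 - 74 + 46225 + 2795) = -47847/48799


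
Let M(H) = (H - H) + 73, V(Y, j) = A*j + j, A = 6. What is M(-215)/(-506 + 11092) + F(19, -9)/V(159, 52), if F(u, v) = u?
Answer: 113853/1926652 ≈ 0.059094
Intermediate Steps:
V(Y, j) = 7*j (V(Y, j) = 6*j + j = 7*j)
M(H) = 73 (M(H) = 0 + 73 = 73)
M(-215)/(-506 + 11092) + F(19, -9)/V(159, 52) = 73/(-506 + 11092) + 19/((7*52)) = 73/10586 + 19/364 = 113853/1926652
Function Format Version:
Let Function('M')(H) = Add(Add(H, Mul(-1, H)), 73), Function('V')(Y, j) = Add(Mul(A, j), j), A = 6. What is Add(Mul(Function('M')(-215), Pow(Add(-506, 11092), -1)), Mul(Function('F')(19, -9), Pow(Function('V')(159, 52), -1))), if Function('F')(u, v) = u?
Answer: Rational(113853, 1926652) ≈ 0.059094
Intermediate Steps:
Function('V')(Y, j) = Mul(7, j) (Function('V')(Y, j) = Add(Mul(6, j), j) = Mul(7, j))
Function('M')(H) = 73 (Function('M')(H) = Add(0, 73) = 73)
Add(Mul(Function('M')(-215), Pow(Add(-506, 11092), -1)), Mul(Function('F')(19, -9), Pow(Function('V')(159, 52), -1))) = Add(Mul(73, Pow(Add(-506, 11092), -1)), Mul(19, Pow(Mul(7, 52), -1))) = Add(Mul(73, Pow(10586, -1)), Mul(19, Pow(364, -1))) = Add(Mul(73, Rational(1, 10586)), Mul(19, Rational(1, 364))) = Add(Rational(73, 10586), Rational(19, 364)) = Rational(113853, 1926652)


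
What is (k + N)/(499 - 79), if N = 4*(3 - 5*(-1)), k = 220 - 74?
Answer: 89/210 ≈ 0.42381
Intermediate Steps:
k = 146
N = 32 (N = 4*(3 + 5) = 4*8 = 32)
(k + N)/(499 - 79) = (146 + 32)/(499 - 79) = 178/420 = 178*(1/420) = 89/210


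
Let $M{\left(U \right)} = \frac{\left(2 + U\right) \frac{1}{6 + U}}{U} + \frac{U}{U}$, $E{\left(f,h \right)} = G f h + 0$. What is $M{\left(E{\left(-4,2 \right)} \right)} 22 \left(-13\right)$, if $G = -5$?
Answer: $- \frac{134563}{460} \approx -292.53$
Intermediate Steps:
$E{\left(f,h \right)} = - 5 f h$ ($E{\left(f,h \right)} = - 5 f h + 0 = - 5 f h$)
$M{\left(U \right)} = 1 + \frac{2 + U}{U \left(6 + U\right)}$ ($M{\left(U \right)} = \frac{\frac{1}{6 + U} \left(2 + U\right)}{U} + 1 = \frac{2 + U}{U \left(6 + U\right)} + 1 = 1 + \frac{2 + U}{U \left(6 + U\right)}$)
$M{\left(E{\left(-4,2 \right)} \right)} 22 \left(-13\right) = \frac{2 + \left(\left(-5\right) \left(-4\right) 2\right)^{2} + 7 \left(\left(-5\right) \left(-4\right) 2\right)}{\left(-5\right) \left(-4\right) 2 \left(6 - \left(-20\right) 2\right)} 22 \left(-13\right) = \frac{2 + 40^{2} + 7 \cdot 40}{40 \left(6 + 40\right)} 22 \left(-13\right) = \frac{2 + 1600 + 280}{40 \cdot 46} \cdot 22 \left(-13\right) = \frac{1}{40} \cdot \frac{1}{46} \cdot 1882 \cdot 22 \left(-13\right) = \frac{941}{920} \cdot 22 \left(-13\right) = \frac{10351}{460} \left(-13\right) = - \frac{134563}{460}$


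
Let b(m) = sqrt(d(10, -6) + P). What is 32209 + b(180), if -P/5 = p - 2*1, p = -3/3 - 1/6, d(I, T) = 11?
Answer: 32209 + sqrt(966)/6 ≈ 32214.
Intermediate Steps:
p = -7/6 (p = -3*1/3 - 1*1/6 = -1 - 1/6 = -7/6 ≈ -1.1667)
P = 95/6 (P = -5*(-7/6 - 2*1) = -5*(-7/6 - 2) = -5*(-19/6) = 95/6 ≈ 15.833)
b(m) = sqrt(966)/6 (b(m) = sqrt(11 + 95/6) = sqrt(161/6) = sqrt(966)/6)
32209 + b(180) = 32209 + sqrt(966)/6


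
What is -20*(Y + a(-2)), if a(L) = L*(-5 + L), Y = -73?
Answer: 1180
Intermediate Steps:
-20*(Y + a(-2)) = -20*(-73 - 2*(-5 - 2)) = -20*(-73 - 2*(-7)) = -20*(-73 + 14) = -20*(-59) = 1180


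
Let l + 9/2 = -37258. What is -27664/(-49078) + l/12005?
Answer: -299332531/117836278 ≈ -2.5402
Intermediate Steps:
l = -74525/2 (l = -9/2 - 37258 = -74525/2 ≈ -37263.)
-27664/(-49078) + l/12005 = -27664/(-49078) - 74525/2/12005 = -27664*(-1/49078) - 74525/2*1/12005 = 13832/24539 - 14905/4802 = -299332531/117836278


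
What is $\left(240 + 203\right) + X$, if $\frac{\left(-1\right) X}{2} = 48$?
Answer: $347$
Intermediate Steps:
$X = -96$ ($X = \left(-2\right) 48 = -96$)
$\left(240 + 203\right) + X = \left(240 + 203\right) - 96 = 443 - 96 = 347$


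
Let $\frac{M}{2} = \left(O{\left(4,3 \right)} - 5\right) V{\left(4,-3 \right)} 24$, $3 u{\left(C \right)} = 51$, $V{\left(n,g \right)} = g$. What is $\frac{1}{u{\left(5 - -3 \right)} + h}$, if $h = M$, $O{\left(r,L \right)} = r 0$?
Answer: $\frac{1}{737} \approx 0.0013569$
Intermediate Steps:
$O{\left(r,L \right)} = 0$
$u{\left(C \right)} = 17$ ($u{\left(C \right)} = \frac{1}{3} \cdot 51 = 17$)
$M = 720$ ($M = 2 \left(0 - 5\right) \left(-3\right) 24 = 2 \left(-5\right) \left(-3\right) 24 = 2 \cdot 15 \cdot 24 = 2 \cdot 360 = 720$)
$h = 720$
$\frac{1}{u{\left(5 - -3 \right)} + h} = \frac{1}{17 + 720} = \frac{1}{737}$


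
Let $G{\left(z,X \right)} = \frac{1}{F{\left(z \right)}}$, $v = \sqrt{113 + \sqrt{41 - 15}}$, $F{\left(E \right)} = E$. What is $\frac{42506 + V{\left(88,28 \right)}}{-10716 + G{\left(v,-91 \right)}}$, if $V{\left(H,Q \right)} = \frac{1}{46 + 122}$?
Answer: $- \frac{7141009}{168 \left(10716 - \frac{1}{\sqrt{113 + \sqrt{26}}}\right)} \approx -3.9666$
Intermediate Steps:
$V{\left(H,Q \right)} = \frac{1}{168}$
$v = \sqrt{113 + \sqrt{26}} \approx 10.867$
$G{\left(z,X \right)} = \frac{1}{z}$
$\frac{42506 + V{\left(88,28 \right)}}{-10716 + G{\left(v,-91 \right)}} = \frac{42506 + \frac{1}{168}}{-10716 + \frac{1}{\sqrt{113 + \sqrt{26}}}} = \frac{7141009}{168 \left(-10716 + \frac{1}{\sqrt{113 + \sqrt{26}}}\right)}$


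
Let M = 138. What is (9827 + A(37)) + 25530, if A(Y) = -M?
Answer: 35219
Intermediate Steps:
A(Y) = -138 (A(Y) = -1*138 = -138)
(9827 + A(37)) + 25530 = (9827 - 138) + 25530 = 9689 + 25530 = 35219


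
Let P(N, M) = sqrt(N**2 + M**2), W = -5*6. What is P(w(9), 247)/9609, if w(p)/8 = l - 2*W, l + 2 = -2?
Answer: sqrt(261713)/9609 ≈ 0.053240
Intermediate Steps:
l = -4 (l = -2 - 2 = -4)
W = -30
w(p) = 448 (w(p) = 8*(-4 - 2*(-30)) = 8*(-4 + 60) = 8*56 = 448)
P(N, M) = sqrt(M**2 + N**2)
P(w(9), 247)/9609 = sqrt(247**2 + 448**2)/9609 = sqrt(61009 + 200704)*(1/9609) = sqrt(261713)*(1/9609) = sqrt(261713)/9609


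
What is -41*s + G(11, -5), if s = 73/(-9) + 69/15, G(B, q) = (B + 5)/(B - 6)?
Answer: 6622/45 ≈ 147.16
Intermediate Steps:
G(B, q) = (5 + B)/(-6 + B)
s = -158/45 (s = 73*(-⅑) + 69*(1/15) = -73/9 + 23/5 = -158/45 ≈ -3.5111)
-41*s + G(11, -5) = -41*(-158/45) + (5 + 11)/(-6 + 11) = 6478/45 + 16/5 = 6622/45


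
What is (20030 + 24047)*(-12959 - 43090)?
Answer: -2470471773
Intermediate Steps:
(20030 + 24047)*(-12959 - 43090) = 44077*(-56049) = -2470471773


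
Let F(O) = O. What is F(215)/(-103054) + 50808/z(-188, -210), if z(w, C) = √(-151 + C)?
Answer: -215/103054 - 50808*I/19 ≈ -0.0020863 - 2674.1*I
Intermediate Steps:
F(215)/(-103054) + 50808/z(-188, -210) = 215/(-103054) + 50808/(√(-151 - 210)) = 215*(-1/103054) + 50808/(√(-361)) = -215/103054 + 50808/((19*I)) = -215/103054 + 50808*(-I/19) = -215/103054 - 50808*I/19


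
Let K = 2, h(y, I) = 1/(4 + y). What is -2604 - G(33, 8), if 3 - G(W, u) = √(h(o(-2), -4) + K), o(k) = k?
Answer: -2607 + √10/2 ≈ -2605.4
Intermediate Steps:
G(W, u) = 3 - √10/2 (G(W, u) = 3 - √(1/(4 - 2) + 2) = 3 - √(1/2 + 2) = 3 - √(½ + 2) = 3 - √(5/2) = 3 - √10/2)
-2604 - G(33, 8) = -2604 - (3 - √10/2) = -2604 + (-3 + √10/2) = -2607 + √10/2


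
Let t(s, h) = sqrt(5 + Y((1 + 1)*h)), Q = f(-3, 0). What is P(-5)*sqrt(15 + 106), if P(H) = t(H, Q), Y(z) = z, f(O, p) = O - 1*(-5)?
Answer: 33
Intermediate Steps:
f(O, p) = 5 + O (f(O, p) = O + 5 = 5 + O)
Q = 2 (Q = 5 - 3 = 2)
t(s, h) = sqrt(5 + 2*h) (t(s, h) = sqrt(5 + (1 + 1)*h) = sqrt(5 + 2*h))
P(H) = 3 (P(H) = sqrt(5 + 2*2) = sqrt(5 + 4) = sqrt(9) = 3)
P(-5)*sqrt(15 + 106) = 3*sqrt(15 + 106) = 3*sqrt(121) = 3*11 = 33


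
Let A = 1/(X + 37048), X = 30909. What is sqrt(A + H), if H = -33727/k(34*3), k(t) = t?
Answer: I*sqrt(15887159729228118)/6931614 ≈ 18.184*I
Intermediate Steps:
A = 1/67957 (A = 1/(30909 + 37048) = 1/67957 ≈ 1.4715e-5)
H = -33727/102 (H = -33727/(34*3) = -33727/102 ≈ -330.66)
sqrt(A + H) = sqrt(1/67957 - 33727/102) = sqrt(-2291985637/6931614) = I*sqrt(15887159729228118)/6931614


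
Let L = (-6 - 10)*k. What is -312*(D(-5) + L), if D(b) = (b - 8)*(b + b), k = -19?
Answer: -135408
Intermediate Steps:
D(b) = 2*b*(-8 + b) (D(b) = (-8 + b)*(2*b) = 2*b*(-8 + b))
L = 304 (L = (-6 - 10)*(-19) = -16*(-19) = 304)
-312*(D(-5) + L) = -312*(2*(-5)*(-8 - 5) + 304) = -312*(2*(-5)*(-13) + 304) = -312*(130 + 304) = -312*434 = -135408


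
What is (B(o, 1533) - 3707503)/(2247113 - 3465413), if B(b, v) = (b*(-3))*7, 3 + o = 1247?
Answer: 3733627/1218300 ≈ 3.0646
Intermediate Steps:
o = 1244 (o = -3 + 1247 = 1244)
B(b, v) = -21*b (B(b, v) = -3*b*7 = -21*b)
(B(o, 1533) - 3707503)/(2247113 - 3465413) = (-21*1244 - 3707503)/(2247113 - 3465413) = (-26124 - 3707503)/(-1218300) = -3733627*(-1/1218300) = 3733627/1218300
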